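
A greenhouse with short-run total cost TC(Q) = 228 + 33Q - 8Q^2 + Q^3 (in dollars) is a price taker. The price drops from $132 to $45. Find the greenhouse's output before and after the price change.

Output falls from 9 to 6

MC = 33 - 16Q + 3Q^2; the shutdown threshold is min AVC = $17 (at Q = 4).
With P = $132 above the shutdown price, P = MC gives Q = 9.
At P = $45 ≥ min AVC, set P = MC: Q = 6. The firm stays open but cuts output.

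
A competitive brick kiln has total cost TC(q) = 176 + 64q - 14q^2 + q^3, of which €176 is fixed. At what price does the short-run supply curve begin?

Short-run supply begins at min AVC. From VC = 64q - 14q^2 + q^3, AVC = 64 - 14q + q^2.
At the minimum of AVC, MC = AVC. MC = 64 - 28q + 3q^2; setting MC = AVC gives 2q^2 - 14q = 0, so q = 7. min AVC = 15.
The firm shuts down for any P below €15.

€15 per unit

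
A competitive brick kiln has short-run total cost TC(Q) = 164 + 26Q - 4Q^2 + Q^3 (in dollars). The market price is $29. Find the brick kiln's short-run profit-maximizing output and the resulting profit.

Profit = -$146 at Q = 3

AVC = 26 - 4Q + Q^2 has its minimum $22 at Q = 2; price $29 clears that bar, so the firm operates.
MC = 26 - 8Q + 3Q^2. Setting P = MC and taking the root on the rising branch gives Q* = 3.
TR = 29·3 = 87. TC = 164 + 69 = 233. Profit = 87 − 233 = -$146.
By producing, the firm covers all variable cost plus $18 of fixed cost; shutting down would lose the full $164.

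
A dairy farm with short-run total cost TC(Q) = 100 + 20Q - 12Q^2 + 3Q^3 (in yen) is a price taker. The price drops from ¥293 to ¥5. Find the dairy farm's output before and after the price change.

AVC = 20 - 12Q + 3Q^2, minimized at Q = 2 where min AVC = ¥8. MC = 20 - 24Q + 9Q^2.
At P = ¥293 ≥ min AVC, set P = MC on the rising branch: Q = 7.
At P = ¥5 < min AVC = ¥8, price no longer covers variable cost at any output, so the firm shuts down: Q = 0.

Output falls from 7 to 0 (the firm shuts down)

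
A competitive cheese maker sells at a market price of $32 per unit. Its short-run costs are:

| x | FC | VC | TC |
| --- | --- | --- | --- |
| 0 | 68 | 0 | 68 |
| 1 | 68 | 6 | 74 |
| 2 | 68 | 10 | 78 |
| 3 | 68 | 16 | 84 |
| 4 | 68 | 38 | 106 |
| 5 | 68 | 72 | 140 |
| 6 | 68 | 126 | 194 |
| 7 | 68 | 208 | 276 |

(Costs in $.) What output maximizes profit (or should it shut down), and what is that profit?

x = 4; profit = $22

Tabulate TR − TC: x=0: -68; x=1: -42; x=2: -14; x=3: 12; x=4: 22; x=5: 20; x=6: -2; x=7: -52.
Profit is maximized at x = 4. AVC there is 38/4 = $9.50 ≤ P, so producing beats shutting down (which would give -$68).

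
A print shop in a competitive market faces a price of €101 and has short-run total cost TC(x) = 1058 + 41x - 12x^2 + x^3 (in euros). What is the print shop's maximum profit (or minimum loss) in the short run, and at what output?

Profit = -€258 at x = 10

AVC = 41 - 12x + x^2; min AVC = €5 at x = 6. Since P = €101 ≥ min AVC, the firm produces.
With MC = 41 - 24x + 3x^2, P = MC on the upward-sloping part at x* = 10.
TR = 101·10 = 1010. TC = 1058 + 210 = 1268. Profit = 1010 − 1268 = -€258.
That loss of €258 beats the €1058 the firm would lose by shutting down; producing recovers €800 of fixed cost.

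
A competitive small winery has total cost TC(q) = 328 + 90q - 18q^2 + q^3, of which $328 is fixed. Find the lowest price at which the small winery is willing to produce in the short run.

$9 per unit

The firm shuts down when price falls below the minimum of average variable cost. AVC = VC/q = 90 - 18q + q^2.
dAVC/dq = -18 + 2q = 0 gives q = 9. min AVC = 90 - 18·9 + 9^2 = 9.
The firm shuts down for any P below $9.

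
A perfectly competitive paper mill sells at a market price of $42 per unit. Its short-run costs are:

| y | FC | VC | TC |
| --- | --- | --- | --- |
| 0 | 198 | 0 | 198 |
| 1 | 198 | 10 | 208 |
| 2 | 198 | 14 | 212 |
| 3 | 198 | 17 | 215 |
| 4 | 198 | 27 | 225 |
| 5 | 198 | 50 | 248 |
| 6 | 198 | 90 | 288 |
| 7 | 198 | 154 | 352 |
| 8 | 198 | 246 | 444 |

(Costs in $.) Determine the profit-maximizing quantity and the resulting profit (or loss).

y = 6; profit = -$36

Profit at each row (π = 42y − TC): y=0: -198; y=1: -166; y=2: -128; y=3: -89; y=4: -57; y=5: -38; y=6: -36; y=7: -58; y=8: -108.
Profit is maximized at y = 6. AVC there is 90/6 = $15 ≤ P, so producing beats shutting down (which would give -$198).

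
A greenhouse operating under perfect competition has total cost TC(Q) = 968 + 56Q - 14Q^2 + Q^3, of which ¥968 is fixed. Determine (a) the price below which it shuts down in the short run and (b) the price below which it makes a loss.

Shutdown price = ¥7; break-even price = ¥111

Shutdown price = min AVC. AVC = 56 - 14Q + Q^2, with vertex at Q = 7 and minimum ¥7.
ATC = 968/Q + 56 - 14Q + Q^2. Setting dATC/dQ = −968/Q^2 − 14 + 2Q = 0 gives Q = 11 (since 2·11^3 − 14·11^2 = 968).
min ATC = 968/11 + 56 − 14·11 + 11^2 = ¥111. That is the break-even price.
For ¥7 ≤ P < ¥111 the firm produces at a loss; below ¥7 it shuts down.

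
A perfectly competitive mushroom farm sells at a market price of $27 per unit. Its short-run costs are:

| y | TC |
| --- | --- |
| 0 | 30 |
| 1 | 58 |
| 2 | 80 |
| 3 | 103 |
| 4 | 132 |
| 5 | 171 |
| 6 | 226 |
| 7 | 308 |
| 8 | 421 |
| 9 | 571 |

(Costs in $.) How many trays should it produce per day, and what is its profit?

Tabulate TR − TC: y=0: -30; y=1: -31; y=2: -26; y=3: -22; y=4: -24; y=5: -36; y=6: -64; y=7: -119; y=8: -205; y=9: -328.
Profit is maximized at y = 3. AVC there is 73/3 = $24.33 ≤ P, so producing beats shutting down (which would give -$30).

y = 3; profit = -$22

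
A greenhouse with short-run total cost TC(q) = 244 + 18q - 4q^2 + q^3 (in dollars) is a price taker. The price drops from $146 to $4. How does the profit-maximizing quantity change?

MC = 18 - 8q + 3q^2; the shutdown threshold is min AVC = $14 (at q = 2).
With P = $146 above the shutdown price, P = MC gives q = 8.
At P = $4 < min AVC = $14, price no longer covers variable cost at any output, so the firm shuts down: q = 0.

Output falls from 8 to 0 (the firm shuts down)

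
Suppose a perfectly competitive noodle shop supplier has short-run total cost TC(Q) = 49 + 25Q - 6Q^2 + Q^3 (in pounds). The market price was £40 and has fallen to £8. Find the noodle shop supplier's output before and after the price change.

AVC = 25 - 6Q + Q^2, minimized at Q = 3 where min AVC = £16. MC = 25 - 12Q + 3Q^2.
With P = £40 above the shutdown price, P = MC gives Q = 5.
At P = £8 < min AVC = £16, price no longer covers variable cost at any output, so the firm shuts down: Q = 0.

Output falls from 5 to 0 (the firm shuts down)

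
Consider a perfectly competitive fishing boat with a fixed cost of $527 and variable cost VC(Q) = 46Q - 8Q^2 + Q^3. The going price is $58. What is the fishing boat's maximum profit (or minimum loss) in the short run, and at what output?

Profit = -$383 at Q = 6

AVC = 46 - 8Q + Q^2; min AVC = $30 at Q = 4. Since P = $58 ≥ min AVC, the firm produces.
MC = 46 - 16Q + 3Q^2. Setting P = MC and taking the root on the rising branch gives Q* = 6.
TR = 58·6 = 348. TC = 527 + 204 = 731. Profit = 348 − 731 = -$383.
Shutting down would mean losing the fixed cost of $527, so operating at a loss of $383 is better by $144.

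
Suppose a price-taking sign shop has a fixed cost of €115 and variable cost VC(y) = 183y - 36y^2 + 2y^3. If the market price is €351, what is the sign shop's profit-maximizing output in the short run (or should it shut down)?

From TC, MC = TC'(y) = 183 - 72y + 6y^2 and AVC = VC/y = 183 - 36y + 2y^2.
AVC hits its minimum where MC = AVC, at y = 9, giving min AVC = 183 - 36·9 + 2·9^2 = €21.
Since P = €351 ≥ min AVC = €21, price covers variable cost and the firm should produce.
P = MC gives -168 - 72y + 6y^2 = 0, with roots -2 and 14. Take the larger (rising MC): y* = 14.
Check: AVC at y = 14 is €71 ≤ P, so revenue covers variable cost.
Profit = P·y − TC = 351·14 − 1109 = €3805.

Produce at y = 14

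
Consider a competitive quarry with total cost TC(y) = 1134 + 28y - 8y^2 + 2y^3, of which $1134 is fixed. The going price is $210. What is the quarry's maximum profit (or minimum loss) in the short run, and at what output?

AVC = 28 - 8y + 2y^2 has its minimum $20 at y = 2; price $210 clears that bar, so the firm operates.
MC = 28 - 16y + 6y^2. Setting P = MC and taking the root on the rising branch gives y* = 7.
TR = 210·7 = 1470. TC = 1134 + 490 = 1624. Profit = 1470 − 1624 = -$154.
That loss of $154 beats the $1134 the firm would lose by shutting down; producing recovers $980 of fixed cost.

Profit = -$154 at y = 7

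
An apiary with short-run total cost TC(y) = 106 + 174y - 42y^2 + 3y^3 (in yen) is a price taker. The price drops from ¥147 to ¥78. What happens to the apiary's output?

Output falls from 9 to 8

AVC = 174 - 42y + 3y^2, minimized at y = 7 where min AVC = ¥27. MC = 174 - 84y + 9y^2.
At P = ¥147 ≥ min AVC, set P = MC on the rising branch: y = 9.
At P = ¥78 ≥ min AVC, set P = MC: y = 8. The firm stays open but cuts output.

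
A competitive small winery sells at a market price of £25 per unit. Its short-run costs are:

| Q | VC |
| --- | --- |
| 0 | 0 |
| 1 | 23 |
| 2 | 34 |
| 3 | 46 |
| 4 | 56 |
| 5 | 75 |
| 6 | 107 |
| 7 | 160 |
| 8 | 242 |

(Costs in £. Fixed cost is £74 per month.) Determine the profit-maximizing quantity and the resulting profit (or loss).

Tabulate TR − TC: Q=0: -74; Q=1: -72; Q=2: -58; Q=3: -45; Q=4: -30; Q=5: -24; Q=6: -31; Q=7: -59; Q=8: -116.
Profit is maximized at Q = 5. AVC there is 75/5 = £15 ≤ P, so producing beats shutting down (which would give -£74).

Q = 5; profit = -£24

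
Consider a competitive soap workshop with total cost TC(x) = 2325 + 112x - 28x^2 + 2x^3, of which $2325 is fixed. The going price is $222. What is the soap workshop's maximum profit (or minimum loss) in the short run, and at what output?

AVC = 112 - 28x + 2x^2 has its minimum $14 at x = 7; price $222 clears that bar, so the firm operates.
MC = 112 - 56x + 6x^2. Setting P = MC and taking the root on the rising branch gives x* = 11.
TR = 222·11 = 2442. TC = 2325 + 506 = 2831. Profit = 2442 − 2831 = -$389.
Shutting down would mean losing the fixed cost of $2325, so operating at a loss of $389 is better by $1936.

Profit = -$389 at x = 11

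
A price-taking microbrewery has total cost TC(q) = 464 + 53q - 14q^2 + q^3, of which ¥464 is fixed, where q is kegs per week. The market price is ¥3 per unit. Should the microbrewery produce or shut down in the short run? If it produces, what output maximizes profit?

Shut down

Variable cost is VC = 53q - 14q^2 + q^3, so AVC = VC/q = 53 - 14q + q^2 and MC = dTC/dq = 53 - 28q + 3q^2.
The AVC parabola has its vertex at q = 14/2 = 7, where AVC = 53 - 14·7 + 7^2 = ¥4.
P = ¥3 lies below min AVC = ¥4; no output level covers variable cost.
The firm minimizes its loss by shutting down and losing only its fixed cost of ¥464.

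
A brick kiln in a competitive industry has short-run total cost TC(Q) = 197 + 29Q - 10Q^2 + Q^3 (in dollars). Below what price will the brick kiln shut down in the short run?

Short-run supply begins at min AVC. From VC = 29Q - 10Q^2 + Q^3, AVC = 29 - 10Q + Q^2.
At the minimum of AVC, MC = AVC. MC = 29 - 20Q + 3Q^2; setting MC = AVC gives 2Q^2 - 10Q = 0, so Q = 5. min AVC = 4.
So the shutdown price is $4.

$4 per unit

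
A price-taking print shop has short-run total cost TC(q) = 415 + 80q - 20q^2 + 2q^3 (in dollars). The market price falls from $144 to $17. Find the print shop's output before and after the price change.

MC = 80 - 40q + 6q^2; the shutdown threshold is min AVC = $30 (at q = 5).
With P = $144 above the shutdown price, P = MC gives q = 8.
At P = $17 < min AVC = $30, price no longer covers variable cost at any output, so the firm shuts down: q = 0.

Output falls from 8 to 0 (the firm shuts down)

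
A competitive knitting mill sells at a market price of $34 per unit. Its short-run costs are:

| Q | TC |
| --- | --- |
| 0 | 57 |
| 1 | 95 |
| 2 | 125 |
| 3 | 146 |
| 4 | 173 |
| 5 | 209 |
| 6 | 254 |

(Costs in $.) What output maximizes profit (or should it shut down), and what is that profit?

Profit at each row (π = 34Q − TC): Q=0: -57; Q=1: -61; Q=2: -57; Q=3: -44; Q=4: -37; Q=5: -39; Q=6: -50.
Profit is maximized at Q = 4. AVC there is 116/4 = $29 ≤ P, so producing beats shutting down (which would give -$57).

Q = 4; profit = -$37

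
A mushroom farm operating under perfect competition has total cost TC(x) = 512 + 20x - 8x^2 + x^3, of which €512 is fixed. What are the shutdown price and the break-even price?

Shutdown price = €4; break-even price = €84

AVC = 20 - 8x + x^2; minimized at x = 4, giving min AVC = €4. That is the shutdown price.
ATC = 512/x + 20 - 8x + x^2. Setting dATC/dx = −512/x^2 − 8 + 2x = 0 gives x = 8 (since 2·8^3 − 8·8^2 = 512).
min ATC = 512/8 + 20 − 8·8 + 8^2 = €84. That is the break-even price.
For €4 ≤ P < €84 the firm produces at a loss; below €4 it shuts down.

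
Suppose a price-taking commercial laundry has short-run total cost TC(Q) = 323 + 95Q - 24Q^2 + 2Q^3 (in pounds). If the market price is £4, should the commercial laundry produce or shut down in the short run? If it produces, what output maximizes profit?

Strip out fixed cost: VC = 95Q - 24Q^2 + 2Q^3. Then AVC = 95 - 24Q + 2Q^2 and MC = 95 - 48Q + 6Q^2.
AVC is minimized where dAVC/dQ = -24 + 4Q = 0, at Q = 6; min AVC = 95 - 24·6 + 2·6^2 = £23.
Since P = £4 < min AVC = £23, price fails to cover variable cost at any output.
The firm minimizes its loss by shutting down and losing only its fixed cost of £323.

Shut down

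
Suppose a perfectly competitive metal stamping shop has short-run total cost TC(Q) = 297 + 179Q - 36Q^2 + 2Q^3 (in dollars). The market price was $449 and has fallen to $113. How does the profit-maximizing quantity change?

Output falls from 15 to 11

AVC = 179 - 36Q + 2Q^2, minimized at Q = 9 where min AVC = $17. MC = 179 - 72Q + 6Q^2.
At P = $449 ≥ min AVC, set P = MC on the rising branch: Q = 15.
At P = $113 ≥ min AVC, set P = MC: Q = 11. The firm stays open but cuts output.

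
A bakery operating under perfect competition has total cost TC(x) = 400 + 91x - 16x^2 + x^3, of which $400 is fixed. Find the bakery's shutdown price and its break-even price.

Shutdown price = $27; break-even price = $71

Shutdown price = min AVC. AVC = 91 - 16x + x^2, with vertex at x = 8 and minimum $27.
ATC = 400/x + 91 - 16x + x^2. Setting dATC/dx = −400/x^2 − 16 + 2x = 0 gives x = 10 (since 2·10^3 − 16·10^2 = 400).
min ATC = 400/10 + 91 − 16·10 + 10^2 = $71. That is the break-even price.
For $27 ≤ P < $71 the firm produces at a loss; below $27 it shuts down.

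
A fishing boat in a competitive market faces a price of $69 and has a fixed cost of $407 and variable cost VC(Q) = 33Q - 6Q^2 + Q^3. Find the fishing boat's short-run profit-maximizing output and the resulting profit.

Profit = -$191 at Q = 6

AVC = 33 - 6Q + Q^2; min AVC = $24 at Q = 3. Since P = $69 ≥ min AVC, the firm produces.
MC = 33 - 12Q + 3Q^2. Setting P = MC and taking the root on the rising branch gives Q* = 6.
TR = 69·6 = 414. TC = 407 + 198 = 605. Profit = 414 − 605 = -$191.
That loss of $191 beats the $407 the firm would lose by shutting down; producing recovers $216 of fixed cost.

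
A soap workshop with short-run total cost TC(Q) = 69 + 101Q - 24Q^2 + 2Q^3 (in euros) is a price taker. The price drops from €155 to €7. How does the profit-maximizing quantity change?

AVC = 101 - 24Q + 2Q^2, minimized at Q = 6 where min AVC = €29. MC = 101 - 48Q + 6Q^2.
At P = €155 ≥ min AVC, set P = MC on the rising branch: Q = 9.
At P = €7 < min AVC = €29, price no longer covers variable cost at any output, so the firm shuts down: Q = 0.

Output falls from 9 to 0 (the firm shuts down)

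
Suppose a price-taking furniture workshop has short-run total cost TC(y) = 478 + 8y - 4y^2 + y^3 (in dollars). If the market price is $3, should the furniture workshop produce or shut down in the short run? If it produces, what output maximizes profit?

Strip out fixed cost: VC = 8y - 4y^2 + y^3. Then AVC = 8 - 4y + y^2 and MC = 8 - 8y + 3y^2.
The AVC parabola has its vertex at y = 4/2 = 2, where AVC = 8 - 4·2 + 2^2 = $4.
Since P = $3 < min AVC = $4, price fails to cover variable cost at any output.
Shutting down limits the loss to fixed cost, $478.

Shut down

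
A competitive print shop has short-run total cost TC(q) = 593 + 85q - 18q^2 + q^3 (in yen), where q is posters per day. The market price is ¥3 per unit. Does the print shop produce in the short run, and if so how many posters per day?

Shut down

Variable cost is VC = 85q - 18q^2 + q^3, so AVC = VC/q = 85 - 18q + q^2 and MC = dTC/dq = 85 - 36q + 3q^2.
The AVC parabola has its vertex at q = 18/2 = 9, where AVC = 85 - 18·9 + 9^2 = ¥4.
P = ¥3 lies below min AVC = ¥4; no output level covers variable cost.
The firm minimizes its loss by shutting down and losing only its fixed cost of ¥593.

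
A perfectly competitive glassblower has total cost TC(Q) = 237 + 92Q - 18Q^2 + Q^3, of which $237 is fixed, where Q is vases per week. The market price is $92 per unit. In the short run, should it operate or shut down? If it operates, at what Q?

Produce at Q = 12

Variable cost is VC = 92Q - 18Q^2 + Q^3, so AVC = VC/Q = 92 - 18Q + Q^2 and MC = dTC/dQ = 92 - 36Q + 3Q^2.
AVC hits its minimum where MC = AVC, at Q = 9, giving min AVC = 92 - 18·9 + 9^2 = $11.
Since P = $92 ≥ min AVC = $11, price covers variable cost and the firm should produce.
Solving P = MC: -36Q + 3Q^2 = 0 ⇒ Q = 0 or 12. On the upward-sloping branch, Q* = 12.
Check: AVC at Q = 12 is $20 ≤ P, so revenue covers variable cost.
Profit = P·Q − TC = 92·12 − 477 = $627.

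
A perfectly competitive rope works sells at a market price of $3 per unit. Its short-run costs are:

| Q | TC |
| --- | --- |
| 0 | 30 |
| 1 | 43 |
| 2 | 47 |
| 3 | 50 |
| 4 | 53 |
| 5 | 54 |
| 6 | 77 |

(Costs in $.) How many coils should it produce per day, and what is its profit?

Profit at each row (π = 3Q − TC): Q=0: -30; Q=1: -40; Q=2: -41; Q=3: -41; Q=4: -41; Q=5: -39; Q=6: -59.
Profit is highest at Q = 0. Equivalently, the lowest AVC in the table is 24/5 ≈ $4.80 at Q = 5, and P = $3 falls below it — price never covers variable cost, so the firm shuts down and loses only its fixed cost.

Q = 0 (shut down); profit = -$30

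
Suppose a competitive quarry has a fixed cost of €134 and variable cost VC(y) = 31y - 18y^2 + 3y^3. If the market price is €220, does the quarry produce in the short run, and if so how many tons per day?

Produce at y = 7

Variable cost is VC = 31y - 18y^2 + 3y^3, so AVC = VC/y = 31 - 18y + 3y^2 and MC = dTC/dy = 31 - 36y + 9y^2.
The AVC parabola has its vertex at y = 18/6 = 3, where AVC = 31 - 18·3 + 3·3^2 = €4.
P = €220 exceeds min AVC = €4, so the firm stays open.
Set P = MC: 220 = 31 - 36y + 9y^2 → -189 - 36y + 9y^2 = 0. The roots are y = -3 and y = 7; the profit-maximizing output is on the rising part of MC, so y* = 7.
Check: AVC at y = 7 is €52 ≤ P, so revenue covers variable cost.
Profit = P·y − TC = 220·7 − 498 = €1042.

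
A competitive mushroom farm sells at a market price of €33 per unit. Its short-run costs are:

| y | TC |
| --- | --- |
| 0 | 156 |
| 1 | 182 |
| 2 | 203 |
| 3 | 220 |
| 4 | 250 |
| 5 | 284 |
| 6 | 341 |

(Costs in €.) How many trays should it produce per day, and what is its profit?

Tabulate TR − TC: y=0: -156; y=1: -149; y=2: -137; y=3: -121; y=4: -118; y=5: -119; y=6: -143.
Profit is maximized at y = 4. AVC there is 94/4 = €23.50 ≤ P, so producing beats shutting down (which would give -€156).

y = 4; profit = -€118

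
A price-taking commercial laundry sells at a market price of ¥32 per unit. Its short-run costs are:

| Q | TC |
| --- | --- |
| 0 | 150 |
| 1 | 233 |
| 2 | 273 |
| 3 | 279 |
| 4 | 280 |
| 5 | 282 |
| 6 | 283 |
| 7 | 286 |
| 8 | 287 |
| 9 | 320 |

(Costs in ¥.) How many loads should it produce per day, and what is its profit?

Tabulate TR − TC: Q=0: -150; Q=1: -201; Q=2: -209; Q=3: -183; Q=4: -152; Q=5: -122; Q=6: -91; Q=7: -62; Q=8: -31; Q=9: -32.
Profit is maximized at Q = 8. AVC there is 137/8 = ¥17.12 ≤ P, so producing beats shutting down (which would give -¥150).

Q = 8; profit = -¥31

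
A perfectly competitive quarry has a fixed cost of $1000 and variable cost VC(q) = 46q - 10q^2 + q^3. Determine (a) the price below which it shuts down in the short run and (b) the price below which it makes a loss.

Shutdown price = min AVC. AVC = 46 - 10q + q^2, with vertex at q = 5 and minimum $21.
ATC = 1000/q + 46 - 10q + q^2. Setting dATC/dq = −1000/q^2 − 10 + 2q = 0 gives q = 10 (since 2·10^3 − 10·10^2 = 1000).
min ATC = 1000/10 + 46 − 10·10 + 10^2 = $146. That is the break-even price.
For $21 ≤ P < $146 the firm produces at a loss; below $21 it shuts down.

Shutdown price = $21; break-even price = $146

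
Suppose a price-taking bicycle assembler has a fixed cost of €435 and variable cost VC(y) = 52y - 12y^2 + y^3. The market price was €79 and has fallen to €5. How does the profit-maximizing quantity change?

Output falls from 9 to 0 (the firm shuts down)

MC = 52 - 24y + 3y^2; the shutdown threshold is min AVC = €16 (at y = 6).
At P = €79 ≥ min AVC, set P = MC on the rising branch: y = 9.
At P = €5 < min AVC = €16, price no longer covers variable cost at any output, so the firm shuts down: y = 0.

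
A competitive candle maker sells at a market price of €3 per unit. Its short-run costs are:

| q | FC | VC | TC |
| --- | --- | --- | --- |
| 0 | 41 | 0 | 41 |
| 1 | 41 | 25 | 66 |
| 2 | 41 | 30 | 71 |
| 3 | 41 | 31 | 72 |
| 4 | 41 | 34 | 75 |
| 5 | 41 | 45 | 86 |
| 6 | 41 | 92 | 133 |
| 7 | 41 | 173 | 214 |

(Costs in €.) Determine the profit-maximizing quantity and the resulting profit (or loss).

q = 0 (shut down); profit = -€41

Compute π = P·q − TC at each output: q=0: -41; q=1: -63; q=2: -65; q=3: -63; q=4: -63; q=5: -71; q=6: -115; q=7: -193.
Profit is highest at q = 0. Equivalently, the lowest AVC in the table is 34/4 ≈ €8.50 at q = 4, and P = €3 falls below it — price never covers variable cost, so the firm shuts down and loses only its fixed cost.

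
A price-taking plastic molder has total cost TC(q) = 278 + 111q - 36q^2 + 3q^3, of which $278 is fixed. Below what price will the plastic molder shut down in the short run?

$3 per unit

The shutdown price is the minimum of AVC. VC = 111q - 36q^2 + 3q^3, so AVC = 111 - 36q + 3q^2.
dAVC/dq = -36 + 6q = 0 gives q = 6. min AVC = 111 - 36·6 + 3·6^2 = 3.
For P < $3 the firm produces nothing.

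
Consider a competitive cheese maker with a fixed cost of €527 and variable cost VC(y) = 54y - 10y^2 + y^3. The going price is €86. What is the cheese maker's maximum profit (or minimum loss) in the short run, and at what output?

AVC = 54 - 10y + y^2; min AVC = €29 at y = 5. Since P = €86 ≥ min AVC, the firm produces.
MC = 54 - 20y + 3y^2. Setting P = MC and taking the root on the rising branch gives y* = 8.
TR = 86·8 = 688. TC = 527 + 304 = 831. Profit = 688 − 831 = -€143.
Shutting down would mean losing the fixed cost of €527, so operating at a loss of €143 is better by €384.

Profit = -€143 at y = 8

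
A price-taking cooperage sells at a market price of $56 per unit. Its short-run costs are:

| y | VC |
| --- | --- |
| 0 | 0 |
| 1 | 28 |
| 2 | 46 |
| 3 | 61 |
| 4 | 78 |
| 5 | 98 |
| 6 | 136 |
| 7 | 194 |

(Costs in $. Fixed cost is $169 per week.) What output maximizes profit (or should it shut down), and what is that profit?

Tabulate TR − TC: y=0: -169; y=1: -141; y=2: -103; y=3: -62; y=4: -23; y=5: 13; y=6: 31; y=7: 29.
Profit is maximized at y = 6. AVC there is 136/6 = $22.67 ≤ P, so producing beats shutting down (which would give -$169).

y = 6; profit = $31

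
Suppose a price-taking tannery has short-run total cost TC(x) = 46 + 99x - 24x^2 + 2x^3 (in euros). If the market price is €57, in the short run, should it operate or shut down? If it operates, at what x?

Variable cost is VC = 99x - 24x^2 + 2x^3, so AVC = VC/x = 99 - 24x + 2x^2 and MC = dTC/dx = 99 - 48x + 6x^2.
AVC hits its minimum where MC = AVC, at x = 6, giving min AVC = 99 - 24·6 + 2·6^2 = €27.
P = €57 exceeds min AVC = €27, so the firm stays open.
P = MC gives 42 - 48x + 6x^2 = 0, with roots 1 and 7. Take the larger (rising MC): x* = 7.
Check: AVC at x = 7 is €29 ≤ P, so revenue covers variable cost.
Profit = P·x − TC = 57·7 − 249 = €150.

Produce at x = 7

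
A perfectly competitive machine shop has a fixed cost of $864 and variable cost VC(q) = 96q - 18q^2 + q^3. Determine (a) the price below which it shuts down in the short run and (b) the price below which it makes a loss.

Shutdown price = min AVC. AVC = 96 - 18q + q^2, with vertex at q = 9 and minimum $15.
ATC = 864/q + 96 - 18q + q^2. Setting dATC/dq = −864/q^2 − 18 + 2q = 0 gives q = 12 (since 2·12^3 − 18·12^2 = 864).
min ATC = 864/12 + 96 − 18·12 + 12^2 = $96. That is the break-even price.
For $15 ≤ P < $96 the firm produces at a loss; below $15 it shuts down.

Shutdown price = $15; break-even price = $96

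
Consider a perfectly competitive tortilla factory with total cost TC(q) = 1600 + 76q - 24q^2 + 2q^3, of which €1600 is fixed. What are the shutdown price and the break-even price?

Shutdown price = min AVC. AVC = 76 - 24q + 2q^2, with vertex at q = 6 and minimum €4.
ATC = 1600/q + 76 - 24q + 2q^2. Setting dATC/dq = −1600/q^2 − 24 + 4q = 0 gives q = 10 (since 4·10^3 − 24·10^2 = 1600).
min ATC = 1600/10 + 76 − 24·10 + 2·10^2 = €196. That is the break-even price.
Between these two prices the firm operates at a loss; above €196 it earns a profit.

Shutdown price = €4; break-even price = €196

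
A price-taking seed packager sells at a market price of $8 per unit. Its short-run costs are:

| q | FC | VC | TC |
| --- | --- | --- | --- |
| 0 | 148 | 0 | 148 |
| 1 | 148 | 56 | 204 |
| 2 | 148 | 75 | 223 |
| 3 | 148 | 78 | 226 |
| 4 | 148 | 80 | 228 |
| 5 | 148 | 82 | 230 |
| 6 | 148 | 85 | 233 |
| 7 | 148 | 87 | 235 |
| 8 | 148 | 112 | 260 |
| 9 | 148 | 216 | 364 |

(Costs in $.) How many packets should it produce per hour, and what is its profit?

Tabulate TR − TC: q=0: -148; q=1: -196; q=2: -207; q=3: -202; q=4: -196; q=5: -190; q=6: -185; q=7: -179; q=8: -196; q=9: -292.
Profit is highest at q = 0. Equivalently, the lowest AVC in the table is 87/7 ≈ $12.43 at q = 7, and P = $8 falls below it — price never covers variable cost, so the firm shuts down and loses only its fixed cost.

q = 0 (shut down); profit = -$148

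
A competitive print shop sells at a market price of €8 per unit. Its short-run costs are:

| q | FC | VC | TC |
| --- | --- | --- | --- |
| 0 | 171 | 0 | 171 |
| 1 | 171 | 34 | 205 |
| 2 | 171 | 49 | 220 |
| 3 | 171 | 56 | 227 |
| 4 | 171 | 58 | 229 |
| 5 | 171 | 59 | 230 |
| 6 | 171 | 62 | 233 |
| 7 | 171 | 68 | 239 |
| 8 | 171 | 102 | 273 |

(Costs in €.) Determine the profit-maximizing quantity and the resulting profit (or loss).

Tabulate TR − TC: q=0: -171; q=1: -197; q=2: -204; q=3: -203; q=4: -197; q=5: -190; q=6: -185; q=7: -183; q=8: -209.
Profit is highest at q = 0. Equivalently, the lowest AVC in the table is 68/7 ≈ €9.71 at q = 7, and P = €8 falls below it — price never covers variable cost, so the firm shuts down and loses only its fixed cost.

q = 0 (shut down); profit = -€171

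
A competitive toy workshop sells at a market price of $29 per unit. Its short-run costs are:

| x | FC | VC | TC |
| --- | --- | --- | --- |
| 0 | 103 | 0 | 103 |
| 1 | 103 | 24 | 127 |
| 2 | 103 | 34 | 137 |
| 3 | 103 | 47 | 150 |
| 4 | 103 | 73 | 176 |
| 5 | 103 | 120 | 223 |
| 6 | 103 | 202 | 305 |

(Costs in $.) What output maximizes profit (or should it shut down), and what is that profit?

Profit at each row (π = 29x − TC): x=0: -103; x=1: -98; x=2: -79; x=3: -63; x=4: -60; x=5: -78; x=6: -131.
Profit is maximized at x = 4. AVC there is 73/4 = $18.25 ≤ P, so producing beats shutting down (which would give -$103).

x = 4; profit = -$60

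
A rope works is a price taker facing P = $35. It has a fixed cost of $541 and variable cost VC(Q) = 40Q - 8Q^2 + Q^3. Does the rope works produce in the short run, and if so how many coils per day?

Variable cost is VC = 40Q - 8Q^2 + Q^3, so AVC = VC/Q = 40 - 8Q + Q^2 and MC = dTC/dQ = 40 - 16Q + 3Q^2.
AVC hits its minimum where MC = AVC, at Q = 4, giving min AVC = 40 - 8·4 + 4^2 = $24.
Because $35 ≥ $24, revenue can cover variable cost; the firm operates.
Solving P = MC: 5 - 16Q + 3Q^2 = 0 ⇒ Q = 1/3 or 5. On the upward-sloping branch, Q* = 5.
Check: AVC at Q = 5 is $25 ≤ P, so revenue covers variable cost.
Profit = P·Q − TC = 35·5 − 666 = -$491, a loss, but smaller than the $541 fixed cost the firm would lose by shutting down.

Produce at Q = 5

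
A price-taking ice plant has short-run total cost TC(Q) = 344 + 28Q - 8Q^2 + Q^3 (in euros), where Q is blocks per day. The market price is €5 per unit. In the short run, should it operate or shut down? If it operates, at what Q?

From TC, MC = TC'(Q) = 28 - 16Q + 3Q^2 and AVC = VC/Q = 28 - 8Q + Q^2.
The AVC parabola has its vertex at Q = 8/2 = 4, where AVC = 28 - 8·4 + 4^2 = €12.
With P < min AVC (€5 < €12), every unit sold adds to the loss.
The firm minimizes its loss by shutting down and losing only its fixed cost of €344.

Shut down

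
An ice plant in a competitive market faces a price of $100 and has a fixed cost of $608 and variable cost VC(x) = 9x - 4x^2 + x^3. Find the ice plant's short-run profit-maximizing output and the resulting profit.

AVC = 9 - 4x + x^2; min AVC = $5 at x = 2. Since P = $100 ≥ min AVC, the firm produces.
MC = 9 - 8x + 3x^2. Setting P = MC and taking the root on the rising branch gives x* = 7.
TR = 100·7 = 700. TC = 608 + 210 = 818. Profit = 700 − 818 = -$118.
Shutting down would mean losing the fixed cost of $608, so operating at a loss of $118 is better by $490.

Profit = -$118 at x = 7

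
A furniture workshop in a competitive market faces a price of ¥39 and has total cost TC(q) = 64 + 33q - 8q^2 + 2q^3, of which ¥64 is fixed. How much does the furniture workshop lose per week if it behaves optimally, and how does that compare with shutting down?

AVC = 33 - 8q + 2q^2; min AVC = ¥25 at q = 2. Since P = ¥39 ≥ min AVC, the firm produces.
With MC = 33 - 16q + 6q^2, P = MC on the upward-sloping part at q* = 3.
TR = 39·3 = 117. TC = 64 + 81 = 145. Profit = 117 − 145 = -¥28.
That loss of ¥28 beats the ¥64 the firm would lose by shutting down; producing recovers ¥36 of fixed cost.

Profit = -¥28 at q = 3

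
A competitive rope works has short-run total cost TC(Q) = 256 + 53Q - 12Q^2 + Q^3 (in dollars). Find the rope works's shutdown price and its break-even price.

Shutdown price = $17; break-even price = $53

AVC = 53 - 12Q + Q^2; minimized at Q = 6, giving min AVC = $17. That is the shutdown price.
ATC = 256/Q + 53 - 12Q + Q^2. Setting dATC/dQ = −256/Q^2 − 12 + 2Q = 0 gives Q = 8 (since 2·8^3 − 12·8^2 = 256).
min ATC = 256/8 + 53 − 12·8 + 8^2 = $53. That is the break-even price.
Between these two prices the firm operates at a loss; above $53 it earns a profit.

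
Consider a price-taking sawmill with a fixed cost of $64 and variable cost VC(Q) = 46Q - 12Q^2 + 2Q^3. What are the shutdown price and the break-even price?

Shutdown price = $28; break-even price = $46

AVC = 46 - 12Q + 2Q^2; minimized at Q = 3, giving min AVC = $28. That is the shutdown price.
ATC = 64/Q + 46 - 12Q + 2Q^2. Setting dATC/dQ = −64/Q^2 − 12 + 4Q = 0 gives Q = 4 (since 4·4^3 − 12·4^2 = 64).
min ATC = 64/4 + 46 − 12·4 + 2·4^2 = $46. That is the break-even price.
Between these two prices the firm operates at a loss; above $46 it earns a profit.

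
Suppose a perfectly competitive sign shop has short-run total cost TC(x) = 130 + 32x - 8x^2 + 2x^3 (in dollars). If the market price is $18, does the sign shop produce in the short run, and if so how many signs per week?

Strip out fixed cost: VC = 32x - 8x^2 + 2x^3. Then AVC = 32 - 8x + 2x^2 and MC = 32 - 16x + 6x^2.
AVC is minimized where dAVC/dx = -8 + 4x = 0, at x = 2; min AVC = 32 - 8·2 + 2·2^2 = $24.
Since P = $18 < min AVC = $24, price fails to cover variable cost at any output.
Shutting down limits the loss to fixed cost, $130.

Shut down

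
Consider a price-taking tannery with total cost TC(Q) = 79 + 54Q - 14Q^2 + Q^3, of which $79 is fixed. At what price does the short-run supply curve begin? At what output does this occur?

Short-run supply begins at min AVC. From VC = 54Q - 14Q^2 + Q^3, AVC = 54 - 14Q + Q^2.
At the minimum of AVC, MC = AVC. MC = 54 - 28Q + 3Q^2; setting MC = AVC gives 2Q^2 - 14Q = 0, so Q = 7. min AVC = 5.
The firm shuts down for any P below $5.

$5 per unit, at Q = 7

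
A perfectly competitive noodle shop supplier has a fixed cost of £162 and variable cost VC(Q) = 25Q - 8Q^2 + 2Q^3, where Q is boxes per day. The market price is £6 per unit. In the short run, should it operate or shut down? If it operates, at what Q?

Shut down

Variable cost is VC = 25Q - 8Q^2 + 2Q^3, so AVC = VC/Q = 25 - 8Q + 2Q^2 and MC = dTC/dQ = 25 - 16Q + 6Q^2.
AVC hits its minimum where MC = AVC, at Q = 2, giving min AVC = 25 - 8·2 + 2·2^2 = £17.
With P < min AVC (£6 < £17), every unit sold adds to the loss.
The firm minimizes its loss by shutting down and losing only its fixed cost of £162.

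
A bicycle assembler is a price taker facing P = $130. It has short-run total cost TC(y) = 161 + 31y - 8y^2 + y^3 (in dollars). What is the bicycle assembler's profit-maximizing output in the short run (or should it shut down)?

Produce at y = 9

Strip out fixed cost: VC = 31y - 8y^2 + y^3. Then AVC = 31 - 8y + y^2 and MC = 31 - 16y + 3y^2.
The AVC parabola has its vertex at y = 8/2 = 4, where AVC = 31 - 8·4 + 4^2 = $15.
Since P = $130 ≥ min AVC = $15, price covers variable cost and the firm should produce.
Solving P = MC: -99 - 16y + 3y^2 = 0 ⇒ y = -11/3 or 9. On the upward-sloping branch, y* = 9.
Check: AVC at y = 9 is $40 ≤ P, so revenue covers variable cost.
Profit = P·y − TC = 130·9 − 521 = $649.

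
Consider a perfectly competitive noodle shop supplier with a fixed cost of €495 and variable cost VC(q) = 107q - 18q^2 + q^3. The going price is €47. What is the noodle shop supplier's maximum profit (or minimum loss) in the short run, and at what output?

Profit = -€295 at q = 10

AVC = 107 - 18q + q^2; min AVC = €26 at q = 9. Since P = €47 ≥ min AVC, the firm produces.
With MC = 107 - 36q + 3q^2, P = MC on the upward-sloping part at q* = 10.
TR = 47·10 = 470. TC = 495 + 270 = 765. Profit = 470 − 765 = -€295.
That loss of €295 beats the €495 the firm would lose by shutting down; producing recovers €200 of fixed cost.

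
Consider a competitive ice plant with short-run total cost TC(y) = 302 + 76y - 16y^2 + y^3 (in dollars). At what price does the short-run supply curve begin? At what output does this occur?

Short-run supply begins at min AVC. From VC = 76y - 16y^2 + y^3, AVC = 76 - 16y + y^2.
At the minimum of AVC, MC = AVC. MC = 76 - 32y + 3y^2; setting MC = AVC gives 2y^2 - 16y = 0, so y = 8. min AVC = 12.
So the shutdown price is $12.

$12 per unit, at y = 8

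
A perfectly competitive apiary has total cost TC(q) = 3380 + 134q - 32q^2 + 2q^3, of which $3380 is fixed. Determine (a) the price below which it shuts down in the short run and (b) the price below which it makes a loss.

Shutdown price = $6; break-even price = $316

Shutdown price = min AVC. AVC = 134 - 32q + 2q^2, with vertex at q = 8 and minimum $6.
ATC = 3380/q + 134 - 32q + 2q^2. Setting dATC/dq = −3380/q^2 − 32 + 4q = 0 gives q = 13 (since 4·13^3 − 32·13^2 = 3380).
min ATC = 3380/13 + 134 − 32·13 + 2·13^2 = $316. That is the break-even price.
Between these two prices the firm operates at a loss; above $316 it earns a profit.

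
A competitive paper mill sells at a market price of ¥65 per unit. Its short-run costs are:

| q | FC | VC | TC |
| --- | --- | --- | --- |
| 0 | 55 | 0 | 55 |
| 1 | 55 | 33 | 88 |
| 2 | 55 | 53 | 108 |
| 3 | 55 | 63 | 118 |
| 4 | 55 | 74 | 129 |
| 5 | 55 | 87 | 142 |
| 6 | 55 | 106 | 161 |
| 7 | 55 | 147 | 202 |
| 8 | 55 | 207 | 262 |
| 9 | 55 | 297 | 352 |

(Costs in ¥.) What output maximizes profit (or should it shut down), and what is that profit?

q = 8; profit = ¥258

Compute π = P·q − TC at each output: q=0: -55; q=1: -23; q=2: 22; q=3: 77; q=4: 131; q=5: 183; q=6: 229; q=7: 253; q=8: 258; q=9: 233.
Profit is maximized at q = 8. AVC there is 207/8 = ¥25.88 ≤ P, so producing beats shutting down (which would give -¥55).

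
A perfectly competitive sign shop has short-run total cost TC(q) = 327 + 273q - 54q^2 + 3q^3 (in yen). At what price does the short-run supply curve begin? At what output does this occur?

The shutdown price is the minimum of AVC. VC = 273q - 54q^2 + 3q^3, so AVC = 273 - 54q + 3q^2.
At the minimum of AVC, MC = AVC. MC = 273 - 108q + 9q^2; setting MC = AVC gives 6q^2 - 54q = 0, so q = 9. min AVC = 30.
For P < ¥30 the firm produces nothing.

¥30 per unit, at q = 9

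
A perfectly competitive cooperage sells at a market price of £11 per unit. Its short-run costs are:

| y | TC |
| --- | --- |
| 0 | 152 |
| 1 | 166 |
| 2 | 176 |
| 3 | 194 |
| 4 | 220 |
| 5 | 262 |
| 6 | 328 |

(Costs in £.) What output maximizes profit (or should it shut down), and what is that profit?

y = 0 (shut down); profit = -£152

Profit at each row (π = 11y − TC): y=0: -152; y=1: -155; y=2: -154; y=3: -161; y=4: -176; y=5: -207; y=6: -262.
Profit is highest at y = 0. Equivalently, the lowest AVC in the table is 24/2 ≈ £12 at y = 2, and P = £11 falls below it — price never covers variable cost, so the firm shuts down and loses only its fixed cost.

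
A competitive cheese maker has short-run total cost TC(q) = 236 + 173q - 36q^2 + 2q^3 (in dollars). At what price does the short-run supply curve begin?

$11 per unit

Short-run supply begins at min AVC. From VC = 173q - 36q^2 + 2q^3, AVC = 173 - 36q + 2q^2.
dAVC/dq = -36 + 4q = 0 gives q = 9. min AVC = 173 - 36·9 + 2·9^2 = 11.
The firm shuts down for any P below $11.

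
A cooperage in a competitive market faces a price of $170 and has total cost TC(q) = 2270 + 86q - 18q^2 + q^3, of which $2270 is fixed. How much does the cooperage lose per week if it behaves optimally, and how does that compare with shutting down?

AVC = 86 - 18q + q^2; min AVC = $5 at q = 9. Since P = $170 ≥ min AVC, the firm produces.
MC = 86 - 36q + 3q^2. Setting P = MC and taking the root on the rising branch gives q* = 14.
TR = 170·14 = 2380. TC = 2270 + 420 = 2690. Profit = 2380 − 2690 = -$310.
Shutting down would mean losing the fixed cost of $2270, so operating at a loss of $310 is better by $1960.

Profit = -$310 at q = 14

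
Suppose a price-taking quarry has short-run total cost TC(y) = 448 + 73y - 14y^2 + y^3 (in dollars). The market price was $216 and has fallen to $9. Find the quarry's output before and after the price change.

Output falls from 13 to 0 (the firm shuts down)

AVC = 73 - 14y + y^2, minimized at y = 7 where min AVC = $24. MC = 73 - 28y + 3y^2.
At P = $216 ≥ min AVC, set P = MC on the rising branch: y = 13.
At P = $9 < min AVC = $24, price no longer covers variable cost at any output, so the firm shuts down: y = 0.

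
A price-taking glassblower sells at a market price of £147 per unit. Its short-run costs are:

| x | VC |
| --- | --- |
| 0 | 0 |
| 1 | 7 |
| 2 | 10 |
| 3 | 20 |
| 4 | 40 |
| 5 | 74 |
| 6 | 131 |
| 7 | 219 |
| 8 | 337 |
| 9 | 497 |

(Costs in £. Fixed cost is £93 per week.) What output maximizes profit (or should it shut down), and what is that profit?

x = 8; profit = £746

Compute π = P·x − TC at each output: x=0: -93; x=1: 47; x=2: 191; x=3: 328; x=4: 455; x=5: 568; x=6: 658; x=7: 717; x=8: 746; x=9: 733.
Profit is maximized at x = 8. AVC there is 337/8 = £42.12 ≤ P, so producing beats shutting down (which would give -£93).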